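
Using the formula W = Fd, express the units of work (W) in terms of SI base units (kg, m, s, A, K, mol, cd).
Units of each symbol in W = Fd:
  F (force): kg·m/s²
  d (displacement): m

Multiplying the contributions: [kg·m/s²] · [m]
Adding exponents of each base unit: kg: 1, m: 2, s: -2
SI base units of work: kg·m²/s²

Answer: kg·m²/s²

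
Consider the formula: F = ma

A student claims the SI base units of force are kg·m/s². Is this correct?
Units of each symbol in F = ma:
  m (mass): kg
  a (acceleration): m/s²

Multiplying the contributions: [kg] · [m/s²]
Adding exponents of each base unit: kg: 1, m: 1, s: -2
SI base units of force: kg·m/s²

The claimed units kg·m/s² match the derived units, so the claim is correct.

Answer: Yes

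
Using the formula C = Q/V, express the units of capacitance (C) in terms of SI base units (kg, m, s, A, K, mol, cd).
Units of each symbol in C = Q/V:
  Q (charge, in coulombs): s·A
  V (voltage, in volts): kg·m²/(s³·A)  → in the denominator, contributes s³·A/(kg·m²)

Multiplying the contributions: [s·A] · [s³·A/(kg·m²)]
Adding exponents of each base unit: kg: -1, m: -2, s: 4, A: 2
SI base units of capacitance: s⁴·A²/(kg·m²)

Answer: s⁴·A²/(kg·m²)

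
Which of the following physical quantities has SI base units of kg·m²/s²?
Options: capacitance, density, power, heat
Checking the SI base units of each option:
  capacitance (C = Q/V): s⁴·A²/(kg·m²)  ✗
  density (ρ = m/V): kg/m³  ✗
  power (P = W/t): kg·m²/s³  ✗
  heat (Q = mcΔT): kg·m²/s²  ✓ matches

Only heat has units kg·m²/s².

Answer: heat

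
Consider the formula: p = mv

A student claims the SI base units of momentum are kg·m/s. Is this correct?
Units of each symbol in p = mv:
  m (mass): kg
  v (velocity): m/s

Multiplying the contributions: [kg] · [m/s]
Adding exponents of each base unit: kg: 1, m: 1, s: -1
SI base units of momentum: kg·m/s

The claimed units kg·m/s match the derived units, so the claim is correct.

Answer: Yes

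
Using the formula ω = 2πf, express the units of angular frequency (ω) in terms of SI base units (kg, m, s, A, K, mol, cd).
Units of each symbol in ω = 2πf:
  f (frequency): 1/s
  The factor 2π is dimensionless.

Multiplying the contributions: [1/s]
Adding exponents of each base unit: s: -1
SI base units of angular frequency: 1/s

Answer: 1/s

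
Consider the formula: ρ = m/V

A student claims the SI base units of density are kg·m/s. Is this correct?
Units of each symbol in ρ = m/V:
  m (mass): kg
  V (volume): m³  → in the denominator, contributes 1/m³

Multiplying the contributions: [kg] · [1/m³]
Adding exponents of each base unit: kg: 1, m: -3
SI base units of density: kg/m³

The claimed units kg·m/s (exponents kg: 1, m: 1, s: -1) do not match the derived units kg/m³ (exponents kg: 1, m: -3), so the claim is incorrect.

Answer: No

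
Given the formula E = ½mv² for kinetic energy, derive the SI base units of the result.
Units of each symbol in E = ½mv²:
  m (mass): kg
  v (speed): m/s  → to the power 2, contributes m²/s²
  The factor ½ is dimensionless.

Multiplying the contributions: [kg] · [m²/s²]
Adding exponents of each base unit: kg: 1, m: 2, s: -2
SI base units of kinetic energy: kg·m²/s²

Answer: kg·m²/s²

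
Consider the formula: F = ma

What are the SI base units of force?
Units of each symbol in F = ma:
  m (mass): kg
  a (acceleration): m/s²

Multiplying the contributions: [kg] · [m/s²]
Adding exponents of each base unit: kg: 1, m: 1, s: -2
SI base units of force: kg·m/s²

Answer: kg·m/s²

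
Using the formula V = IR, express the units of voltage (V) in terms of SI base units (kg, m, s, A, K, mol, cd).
Units of each symbol in V = IR:
  I (current): A
  R (resistance, in ohms): kg·m²/(s³·A²)

Multiplying the contributions: [A] · [kg·m²/(s³·A²)]
Adding exponents of each base unit: kg: 1, m: 2, s: -3, A: -1
SI base units of voltage: kg·m²/(s³·A)

Answer: kg·m²/(s³·A)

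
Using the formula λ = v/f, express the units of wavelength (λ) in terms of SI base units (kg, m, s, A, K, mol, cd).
Units of each symbol in λ = v/f:
  v (wave speed): m/s
  f (frequency): 1/s  → in the denominator, contributes s

Multiplying the contributions: [m/s] · [s]
Adding exponents of each base unit: m: 1
SI base units of wavelength: m

Answer: m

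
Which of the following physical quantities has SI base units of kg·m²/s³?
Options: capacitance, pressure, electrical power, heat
Checking the SI base units of each option:
  capacitance (C = Q/V): s⁴·A²/(kg·m²)  ✗
  pressure (P = F/A): kg/(m·s²)  ✗
  electrical power (P = IV): kg·m²/s³  ✓ matches
  heat (Q = mcΔT): kg·m²/s²  ✗

Only electrical power has units kg·m²/s³.

Answer: electrical power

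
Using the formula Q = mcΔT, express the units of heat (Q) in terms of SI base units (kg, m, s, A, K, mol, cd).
Units of each symbol in Q = mcΔT:
  m (mass): kg
  c (specific heat capacity, in J/(kg·K)): m²/(s²·K)
  ΔT (temperature change): K

Multiplying the contributions: [kg] · [m²/(s²·K)] · [K]
Adding exponents of each base unit: kg: 1, m: 2, s: -2
SI base units of heat: kg·m²/s²

Answer: kg·m²/s²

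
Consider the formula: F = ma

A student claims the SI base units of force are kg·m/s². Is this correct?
Units of each symbol in F = ma:
  m (mass): kg
  a (acceleration): m/s²

Multiplying the contributions: [kg] · [m/s²]
Adding exponents of each base unit: kg: 1, m: 1, s: -2
SI base units of force: kg·m/s²

The claimed units kg·m/s² match the derived units, so the claim is correct.

Answer: Yes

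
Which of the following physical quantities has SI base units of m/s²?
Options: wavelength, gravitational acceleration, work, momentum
Checking the SI base units of each option:
  wavelength (λ = v/f): m  ✗
  gravitational acceleration (g = GM/r²): m/s²  ✓ matches
  work (W = Fd): kg·m²/s²  ✗
  momentum (p = mv): kg·m/s  ✗

Only gravitational acceleration has units m/s².

Answer: gravitational acceleration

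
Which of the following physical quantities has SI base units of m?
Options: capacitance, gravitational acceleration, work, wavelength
Checking the SI base units of each option:
  capacitance (C = Q/V): s⁴·A²/(kg·m²)  ✗
  gravitational acceleration (g = GM/r²): m/s²  ✗
  work (W = Fd): kg·m²/s²  ✗
  wavelength (λ = v/f): m  ✓ matches

Only wavelength has units m.

Answer: wavelength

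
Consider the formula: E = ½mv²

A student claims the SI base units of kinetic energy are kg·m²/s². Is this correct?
Units of each symbol in E = ½mv²:
  m (mass): kg
  v (speed): m/s  → to the power 2, contributes m²/s²
  The factor ½ is dimensionless.

Multiplying the contributions: [kg] · [m²/s²]
Adding exponents of each base unit: kg: 1, m: 2, s: -2
SI base units of kinetic energy: kg·m²/s²

The claimed units kg·m²/s² match the derived units, so the claim is correct.

Answer: Yes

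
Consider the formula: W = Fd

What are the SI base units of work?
Units of each symbol in W = Fd:
  F (force): kg·m/s²
  d (displacement): m

Multiplying the contributions: [kg·m/s²] · [m]
Adding exponents of each base unit: kg: 1, m: 2, s: -2
SI base units of work: kg·m²/s²

Answer: kg·m²/s²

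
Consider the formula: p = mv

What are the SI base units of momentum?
Units of each symbol in p = mv:
  m (mass): kg
  v (velocity): m/s

Multiplying the contributions: [kg] · [m/s]
Adding exponents of each base unit: kg: 1, m: 1, s: -1
SI base units of momentum: kg·m/s

Answer: kg·m/s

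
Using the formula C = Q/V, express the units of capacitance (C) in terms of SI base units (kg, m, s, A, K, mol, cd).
Units of each symbol in C = Q/V:
  Q (charge, in coulombs): s·A
  V (voltage, in volts): kg·m²/(s³·A)  → in the denominator, contributes s³·A/(kg·m²)

Multiplying the contributions: [s·A] · [s³·A/(kg·m²)]
Adding exponents of each base unit: kg: -1, m: -2, s: 4, A: 2
SI base units of capacitance: s⁴·A²/(kg·m²)

Answer: s⁴·A²/(kg·m²)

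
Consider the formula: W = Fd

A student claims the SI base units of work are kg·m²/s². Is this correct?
Units of each symbol in W = Fd:
  F (force): kg·m/s²
  d (displacement): m

Multiplying the contributions: [kg·m/s²] · [m]
Adding exponents of each base unit: kg: 1, m: 2, s: -2
SI base units of work: kg·m²/s²

The claimed units kg·m²/s² match the derived units, so the claim is correct.

Answer: Yes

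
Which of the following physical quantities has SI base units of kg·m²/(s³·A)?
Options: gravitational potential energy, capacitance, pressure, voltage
Checking the SI base units of each option:
  gravitational potential energy (U = -GMm/r): kg·m²/s²  ✗
  capacitance (C = Q/V): s⁴·A²/(kg·m²)  ✗
  pressure (P = F/A): kg/(m·s²)  ✗
  voltage (V = IR): kg·m²/(s³·A)  ✓ matches

Only voltage has units kg·m²/(s³·A).

Answer: voltage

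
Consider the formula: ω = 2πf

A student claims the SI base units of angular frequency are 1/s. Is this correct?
Units of each symbol in ω = 2πf:
  f (frequency): 1/s
  The factor 2π is dimensionless.

Multiplying the contributions: [1/s]
Adding exponents of each base unit: s: -1
SI base units of angular frequency: 1/s

The claimed units 1/s match the derived units, so the claim is correct.

Answer: Yes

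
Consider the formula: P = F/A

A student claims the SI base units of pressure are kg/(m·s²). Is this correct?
Units of each symbol in P = F/A:
  F (force): kg·m/s²
  A (area): m²  → in the denominator, contributes 1/m²

Multiplying the contributions: [kg·m/s²] · [1/m²]
Adding exponents of each base unit: kg: 1, m: -1, s: -2
SI base units of pressure: kg/(m·s²)

The claimed units kg/(m·s²) match the derived units, so the claim is correct.

Answer: Yes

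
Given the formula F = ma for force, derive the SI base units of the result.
Units of each symbol in F = ma:
  m (mass): kg
  a (acceleration): m/s²

Multiplying the contributions: [kg] · [m/s²]
Adding exponents of each base unit: kg: 1, m: 1, s: -2
SI base units of force: kg·m/s²

Answer: kg·m/s²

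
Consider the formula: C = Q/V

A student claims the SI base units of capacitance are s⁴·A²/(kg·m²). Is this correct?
Units of each symbol in C = Q/V:
  Q (charge, in coulombs): s·A
  V (voltage, in volts): kg·m²/(s³·A)  → in the denominator, contributes s³·A/(kg·m²)

Multiplying the contributions: [s·A] · [s³·A/(kg·m²)]
Adding exponents of each base unit: kg: -1, m: -2, s: 4, A: 2
SI base units of capacitance: s⁴·A²/(kg·m²)

The claimed units s⁴·A²/(kg·m²) match the derived units, so the claim is correct.

Answer: Yes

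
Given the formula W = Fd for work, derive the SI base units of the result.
Units of each symbol in W = Fd:
  F (force): kg·m/s²
  d (displacement): m

Multiplying the contributions: [kg·m/s²] · [m]
Adding exponents of each base unit: kg: 1, m: 2, s: -2
SI base units of work: kg·m²/s²

Answer: kg·m²/s²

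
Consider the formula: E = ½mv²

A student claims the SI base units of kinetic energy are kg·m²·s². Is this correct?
Units of each symbol in E = ½mv²:
  m (mass): kg
  v (speed): m/s  → to the power 2, contributes m²/s²
  The factor ½ is dimensionless.

Multiplying the contributions: [kg] · [m²/s²]
Adding exponents of each base unit: kg: 1, m: 2, s: -2
SI base units of kinetic energy: kg·m²/s²

The claimed units kg·m²·s² (exponents kg: 1, m: 2, s: 2) do not match the derived units kg·m²/s² (exponents kg: 1, m: 2, s: -2), so the claim is incorrect.

Answer: No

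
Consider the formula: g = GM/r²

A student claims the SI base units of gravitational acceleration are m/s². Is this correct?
Units of each symbol in g = GM/r²:
  G (gravitational constant): m³/(kg·s²)
  M (mass): kg
  r (distance): m  → to the power 2 in the denominator, contributes 1/m²

Multiplying the contributions: [m³/(kg·s²)] · [kg] · [1/m²]
Adding exponents of each base unit: m: 1, s: -2
SI base units of gravitational acceleration: m/s²

The claimed units m/s² match the derived units, so the claim is correct.

Answer: Yes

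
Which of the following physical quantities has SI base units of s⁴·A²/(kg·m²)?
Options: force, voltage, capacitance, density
Checking the SI base units of each option:
  force (F = ma): kg·m/s²  ✗
  voltage (V = IR): kg·m²/(s³·A)  ✗
  capacitance (C = Q/V): s⁴·A²/(kg·m²)  ✓ matches
  density (ρ = m/V): kg/m³  ✗

Only capacitance has units s⁴·A²/(kg·m²).

Answer: capacitance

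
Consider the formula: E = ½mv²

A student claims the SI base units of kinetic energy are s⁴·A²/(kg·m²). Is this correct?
Units of each symbol in E = ½mv²:
  m (mass): kg
  v (speed): m/s  → to the power 2, contributes m²/s²
  The factor ½ is dimensionless.

Multiplying the contributions: [kg] · [m²/s²]
Adding exponents of each base unit: kg: 1, m: 2, s: -2
SI base units of kinetic energy: kg·m²/s²

The claimed units s⁴·A²/(kg·m²) (exponents kg: -1, m: -2, s: 4, A: 2) do not match the derived units kg·m²/s² (exponents kg: 1, m: 2, s: -2), so the claim is incorrect.

Answer: No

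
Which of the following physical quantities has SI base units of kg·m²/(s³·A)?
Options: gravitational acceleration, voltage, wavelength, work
Checking the SI base units of each option:
  gravitational acceleration (g = GM/r²): m/s²  ✗
  voltage (V = IR): kg·m²/(s³·A)  ✓ matches
  wavelength (λ = v/f): m  ✗
  work (W = Fd): kg·m²/s²  ✗

Only voltage has units kg·m²/(s³·A).

Answer: voltage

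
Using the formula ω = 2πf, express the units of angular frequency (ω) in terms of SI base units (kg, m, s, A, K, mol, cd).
Units of each symbol in ω = 2πf:
  f (frequency): 1/s
  The factor 2π is dimensionless.

Multiplying the contributions: [1/s]
Adding exponents of each base unit: s: -1
SI base units of angular frequency: 1/s

Answer: 1/s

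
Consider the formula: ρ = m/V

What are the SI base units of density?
Units of each symbol in ρ = m/V:
  m (mass): kg
  V (volume): m³  → in the denominator, contributes 1/m³

Multiplying the contributions: [kg] · [1/m³]
Adding exponents of each base unit: kg: 1, m: -3
SI base units of density: kg/m³

Answer: kg/m³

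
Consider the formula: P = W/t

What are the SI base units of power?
Units of each symbol in P = W/t:
  W (work): kg·m²/s²
  t (time): s  → in the denominator, contributes 1/s

Multiplying the contributions: [kg·m²/s²] · [1/s]
Adding exponents of each base unit: kg: 1, m: 2, s: -3
SI base units of power: kg·m²/s³

Answer: kg·m²/s³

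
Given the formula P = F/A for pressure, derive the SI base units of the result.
Units of each symbol in P = F/A:
  F (force): kg·m/s²
  A (area): m²  → in the denominator, contributes 1/m²

Multiplying the contributions: [kg·m/s²] · [1/m²]
Adding exponents of each base unit: kg: 1, m: -1, s: -2
SI base units of pressure: kg/(m·s²)

Answer: kg/(m·s²)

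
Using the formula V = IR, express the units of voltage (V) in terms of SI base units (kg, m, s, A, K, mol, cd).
Units of each symbol in V = IR:
  I (current): A
  R (resistance, in ohms): kg·m²/(s³·A²)

Multiplying the contributions: [A] · [kg·m²/(s³·A²)]
Adding exponents of each base unit: kg: 1, m: 2, s: -3, A: -1
SI base units of voltage: kg·m²/(s³·A)

Answer: kg·m²/(s³·A)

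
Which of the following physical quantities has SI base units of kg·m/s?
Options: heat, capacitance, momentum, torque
Checking the SI base units of each option:
  heat (Q = mcΔT): kg·m²/s²  ✗
  capacitance (C = Q/V): s⁴·A²/(kg·m²)  ✗
  momentum (p = mv): kg·m/s  ✓ matches
  torque (τ = Fr): kg·m²/s²  ✗

Only momentum has units kg·m/s.

Answer: momentum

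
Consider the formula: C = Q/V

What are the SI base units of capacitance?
Units of each symbol in C = Q/V:
  Q (charge, in coulombs): s·A
  V (voltage, in volts): kg·m²/(s³·A)  → in the denominator, contributes s³·A/(kg·m²)

Multiplying the contributions: [s·A] · [s³·A/(kg·m²)]
Adding exponents of each base unit: kg: -1, m: -2, s: 4, A: 2
SI base units of capacitance: s⁴·A²/(kg·m²)

Answer: s⁴·A²/(kg·m²)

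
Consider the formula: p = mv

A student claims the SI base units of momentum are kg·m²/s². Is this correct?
Units of each symbol in p = mv:
  m (mass): kg
  v (velocity): m/s

Multiplying the contributions: [kg] · [m/s]
Adding exponents of each base unit: kg: 1, m: 1, s: -1
SI base units of momentum: kg·m/s

The claimed units kg·m²/s² (exponents kg: 1, m: 2, s: -2) do not match the derived units kg·m/s (exponents kg: 1, m: 1, s: -1), so the claim is incorrect.

Answer: No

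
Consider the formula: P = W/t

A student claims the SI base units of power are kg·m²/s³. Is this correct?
Units of each symbol in P = W/t:
  W (work): kg·m²/s²
  t (time): s  → in the denominator, contributes 1/s

Multiplying the contributions: [kg·m²/s²] · [1/s]
Adding exponents of each base unit: kg: 1, m: 2, s: -3
SI base units of power: kg·m²/s³

The claimed units kg·m²/s³ match the derived units, so the claim is correct.

Answer: Yes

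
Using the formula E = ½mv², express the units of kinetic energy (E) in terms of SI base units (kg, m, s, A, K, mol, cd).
Units of each symbol in E = ½mv²:
  m (mass): kg
  v (speed): m/s  → to the power 2, contributes m²/s²
  The factor ½ is dimensionless.

Multiplying the contributions: [kg] · [m²/s²]
Adding exponents of each base unit: kg: 1, m: 2, s: -2
SI base units of kinetic energy: kg·m²/s²

Answer: kg·m²/s²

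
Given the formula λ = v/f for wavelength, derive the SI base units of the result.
Units of each symbol in λ = v/f:
  v (wave speed): m/s
  f (frequency): 1/s  → in the denominator, contributes s

Multiplying the contributions: [m/s] · [s]
Adding exponents of each base unit: m: 1
SI base units of wavelength: m

Answer: m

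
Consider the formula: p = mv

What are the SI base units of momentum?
Units of each symbol in p = mv:
  m (mass): kg
  v (velocity): m/s

Multiplying the contributions: [kg] · [m/s]
Adding exponents of each base unit: kg: 1, m: 1, s: -1
SI base units of momentum: kg·m/s

Answer: kg·m/s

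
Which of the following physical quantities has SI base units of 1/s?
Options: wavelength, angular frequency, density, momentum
Checking the SI base units of each option:
  wavelength (λ = v/f): m  ✗
  angular frequency (ω = 2πf): 1/s  ✓ matches
  density (ρ = m/V): kg/m³  ✗
  momentum (p = mv): kg·m/s  ✗

Only angular frequency has units 1/s.

Answer: angular frequency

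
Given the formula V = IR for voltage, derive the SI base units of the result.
Units of each symbol in V = IR:
  I (current): A
  R (resistance, in ohms): kg·m²/(s³·A²)

Multiplying the contributions: [A] · [kg·m²/(s³·A²)]
Adding exponents of each base unit: kg: 1, m: 2, s: -3, A: -1
SI base units of voltage: kg·m²/(s³·A)

Answer: kg·m²/(s³·A)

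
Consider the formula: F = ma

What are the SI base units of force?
Units of each symbol in F = ma:
  m (mass): kg
  a (acceleration): m/s²

Multiplying the contributions: [kg] · [m/s²]
Adding exponents of each base unit: kg: 1, m: 1, s: -2
SI base units of force: kg·m/s²

Answer: kg·m/s²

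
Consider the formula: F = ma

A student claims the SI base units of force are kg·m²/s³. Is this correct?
Units of each symbol in F = ma:
  m (mass): kg
  a (acceleration): m/s²

Multiplying the contributions: [kg] · [m/s²]
Adding exponents of each base unit: kg: 1, m: 1, s: -2
SI base units of force: kg·m/s²

The claimed units kg·m²/s³ (exponents kg: 1, m: 2, s: -3) do not match the derived units kg·m/s² (exponents kg: 1, m: 1, s: -2), so the claim is incorrect.

Answer: No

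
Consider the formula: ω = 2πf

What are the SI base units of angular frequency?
Units of each symbol in ω = 2πf:
  f (frequency): 1/s
  The factor 2π is dimensionless.

Multiplying the contributions: [1/s]
Adding exponents of each base unit: s: -1
SI base units of angular frequency: 1/s

Answer: 1/s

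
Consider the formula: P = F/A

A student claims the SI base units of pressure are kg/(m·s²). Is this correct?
Units of each symbol in P = F/A:
  F (force): kg·m/s²
  A (area): m²  → in the denominator, contributes 1/m²

Multiplying the contributions: [kg·m/s²] · [1/m²]
Adding exponents of each base unit: kg: 1, m: -1, s: -2
SI base units of pressure: kg/(m·s²)

The claimed units kg/(m·s²) match the derived units, so the claim is correct.

Answer: Yes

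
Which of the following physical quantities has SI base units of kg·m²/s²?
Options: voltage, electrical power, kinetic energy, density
Checking the SI base units of each option:
  voltage (V = IR): kg·m²/(s³·A)  ✗
  electrical power (P = IV): kg·m²/s³  ✗
  kinetic energy (E = ½mv²): kg·m²/s²  ✓ matches
  density (ρ = m/V): kg/m³  ✗

Only kinetic energy has units kg·m²/s².

Answer: kinetic energy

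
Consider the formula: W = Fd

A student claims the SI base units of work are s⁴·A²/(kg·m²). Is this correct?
Units of each symbol in W = Fd:
  F (force): kg·m/s²
  d (displacement): m

Multiplying the contributions: [kg·m/s²] · [m]
Adding exponents of each base unit: kg: 1, m: 2, s: -2
SI base units of work: kg·m²/s²

The claimed units s⁴·A²/(kg·m²) (exponents kg: -1, m: -2, s: 4, A: 2) do not match the derived units kg·m²/s² (exponents kg: 1, m: 2, s: -2), so the claim is incorrect.

Answer: No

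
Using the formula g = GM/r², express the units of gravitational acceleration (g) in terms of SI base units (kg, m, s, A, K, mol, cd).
Units of each symbol in g = GM/r²:
  G (gravitational constant): m³/(kg·s²)
  M (mass): kg
  r (distance): m  → to the power 2 in the denominator, contributes 1/m²

Multiplying the contributions: [m³/(kg·s²)] · [kg] · [1/m²]
Adding exponents of each base unit: m: 1, s: -2
SI base units of gravitational acceleration: m/s²

Answer: m/s²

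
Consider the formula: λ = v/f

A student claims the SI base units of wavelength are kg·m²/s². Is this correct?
Units of each symbol in λ = v/f:
  v (wave speed): m/s
  f (frequency): 1/s  → in the denominator, contributes s

Multiplying the contributions: [m/s] · [s]
Adding exponents of each base unit: m: 1
SI base units of wavelength: m

The claimed units kg·m²/s² (exponents kg: 1, m: 2, s: -2) do not match the derived units m (exponents m: 1), so the claim is incorrect.

Answer: No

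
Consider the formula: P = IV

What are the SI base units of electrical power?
Units of each symbol in P = IV:
  I (current): A
  V (voltage, in volts): kg·m²/(s³·A)

Multiplying the contributions: [A] · [kg·m²/(s³·A)]
Adding exponents of each base unit: kg: 1, m: 2, s: -3
SI base units of electrical power: kg·m²/s³

Answer: kg·m²/s³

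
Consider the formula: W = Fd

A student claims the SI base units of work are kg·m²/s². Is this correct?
Units of each symbol in W = Fd:
  F (force): kg·m/s²
  d (displacement): m

Multiplying the contributions: [kg·m/s²] · [m]
Adding exponents of each base unit: kg: 1, m: 2, s: -2
SI base units of work: kg·m²/s²

The claimed units kg·m²/s² match the derived units, so the claim is correct.

Answer: Yes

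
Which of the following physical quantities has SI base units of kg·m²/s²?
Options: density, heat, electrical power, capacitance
Checking the SI base units of each option:
  density (ρ = m/V): kg/m³  ✗
  heat (Q = mcΔT): kg·m²/s²  ✓ matches
  electrical power (P = IV): kg·m²/s³  ✗
  capacitance (C = Q/V): s⁴·A²/(kg·m²)  ✗

Only heat has units kg·m²/s².

Answer: heat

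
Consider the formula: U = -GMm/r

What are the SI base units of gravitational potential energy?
Units of each symbol in U = -GMm/r:
  G (gravitational constant): m³/(kg·s²)
  M (mass): kg
  m (mass): kg
  r (distance): m  → in the denominator, contributes 1/m
  The minus sign does not affect the units.

Multiplying the contributions: [m³/(kg·s²)] · [kg] · [kg] · [1/m]
Adding exponents of each base unit: kg: 1, m: 2, s: -2
SI base units of gravitational potential energy: kg·m²/s²

Answer: kg·m²/s²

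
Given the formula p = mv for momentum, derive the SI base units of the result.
Units of each symbol in p = mv:
  m (mass): kg
  v (velocity): m/s

Multiplying the contributions: [kg] · [m/s]
Adding exponents of each base unit: kg: 1, m: 1, s: -1
SI base units of momentum: kg·m/s

Answer: kg·m/s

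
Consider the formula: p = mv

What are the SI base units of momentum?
Units of each symbol in p = mv:
  m (mass): kg
  v (velocity): m/s

Multiplying the contributions: [kg] · [m/s]
Adding exponents of each base unit: kg: 1, m: 1, s: -1
SI base units of momentum: kg·m/s

Answer: kg·m/s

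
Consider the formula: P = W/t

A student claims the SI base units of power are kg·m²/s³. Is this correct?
Units of each symbol in P = W/t:
  W (work): kg·m²/s²
  t (time): s  → in the denominator, contributes 1/s

Multiplying the contributions: [kg·m²/s²] · [1/s]
Adding exponents of each base unit: kg: 1, m: 2, s: -3
SI base units of power: kg·m²/s³

The claimed units kg·m²/s³ match the derived units, so the claim is correct.

Answer: Yes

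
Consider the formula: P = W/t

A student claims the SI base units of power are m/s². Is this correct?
Units of each symbol in P = W/t:
  W (work): kg·m²/s²
  t (time): s  → in the denominator, contributes 1/s

Multiplying the contributions: [kg·m²/s²] · [1/s]
Adding exponents of each base unit: kg: 1, m: 2, s: -3
SI base units of power: kg·m²/s³

The claimed units m/s² (exponents m: 1, s: -2) do not match the derived units kg·m²/s³ (exponents kg: 1, m: 2, s: -3), so the claim is incorrect.

Answer: No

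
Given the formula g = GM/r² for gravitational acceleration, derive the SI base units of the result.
Units of each symbol in g = GM/r²:
  G (gravitational constant): m³/(kg·s²)
  M (mass): kg
  r (distance): m  → to the power 2 in the denominator, contributes 1/m²

Multiplying the contributions: [m³/(kg·s²)] · [kg] · [1/m²]
Adding exponents of each base unit: m: 1, s: -2
SI base units of gravitational acceleration: m/s²

Answer: m/s²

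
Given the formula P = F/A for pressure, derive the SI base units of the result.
Units of each symbol in P = F/A:
  F (force): kg·m/s²
  A (area): m²  → in the denominator, contributes 1/m²

Multiplying the contributions: [kg·m/s²] · [1/m²]
Adding exponents of each base unit: kg: 1, m: -1, s: -2
SI base units of pressure: kg/(m·s²)

Answer: kg/(m·s²)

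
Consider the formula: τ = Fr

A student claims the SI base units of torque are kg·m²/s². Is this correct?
Units of each symbol in τ = Fr:
  F (force): kg·m/s²
  r (lever arm): m

Multiplying the contributions: [kg·m/s²] · [m]
Adding exponents of each base unit: kg: 1, m: 2, s: -2
SI base units of torque: kg·m²/s²

The claimed units kg·m²/s² match the derived units, so the claim is correct.

Answer: Yes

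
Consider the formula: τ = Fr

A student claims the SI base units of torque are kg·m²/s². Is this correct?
Units of each symbol in τ = Fr:
  F (force): kg·m/s²
  r (lever arm): m

Multiplying the contributions: [kg·m/s²] · [m]
Adding exponents of each base unit: kg: 1, m: 2, s: -2
SI base units of torque: kg·m²/s²

The claimed units kg·m²/s² match the derived units, so the claim is correct.

Answer: Yes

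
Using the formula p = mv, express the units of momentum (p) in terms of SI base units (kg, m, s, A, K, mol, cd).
Units of each symbol in p = mv:
  m (mass): kg
  v (velocity): m/s

Multiplying the contributions: [kg] · [m/s]
Adding exponents of each base unit: kg: 1, m: 1, s: -1
SI base units of momentum: kg·m/s

Answer: kg·m/s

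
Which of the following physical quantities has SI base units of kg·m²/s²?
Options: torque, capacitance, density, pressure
Checking the SI base units of each option:
  torque (τ = Fr): kg·m²/s²  ✓ matches
  capacitance (C = Q/V): s⁴·A²/(kg·m²)  ✗
  density (ρ = m/V): kg/m³  ✗
  pressure (P = F/A): kg/(m·s²)  ✗

Only torque has units kg·m²/s².

Answer: torque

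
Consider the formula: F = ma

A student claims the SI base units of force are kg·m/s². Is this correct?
Units of each symbol in F = ma:
  m (mass): kg
  a (acceleration): m/s²

Multiplying the contributions: [kg] · [m/s²]
Adding exponents of each base unit: kg: 1, m: 1, s: -2
SI base units of force: kg·m/s²

The claimed units kg·m/s² match the derived units, so the claim is correct.

Answer: Yes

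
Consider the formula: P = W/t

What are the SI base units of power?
Units of each symbol in P = W/t:
  W (work): kg·m²/s²
  t (time): s  → in the denominator, contributes 1/s

Multiplying the contributions: [kg·m²/s²] · [1/s]
Adding exponents of each base unit: kg: 1, m: 2, s: -3
SI base units of power: kg·m²/s³

Answer: kg·m²/s³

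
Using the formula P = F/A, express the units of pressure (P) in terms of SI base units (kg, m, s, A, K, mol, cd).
Units of each symbol in P = F/A:
  F (force): kg·m/s²
  A (area): m²  → in the denominator, contributes 1/m²

Multiplying the contributions: [kg·m/s²] · [1/m²]
Adding exponents of each base unit: kg: 1, m: -1, s: -2
SI base units of pressure: kg/(m·s²)

Answer: kg/(m·s²)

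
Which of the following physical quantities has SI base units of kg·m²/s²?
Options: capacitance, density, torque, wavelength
Checking the SI base units of each option:
  capacitance (C = Q/V): s⁴·A²/(kg·m²)  ✗
  density (ρ = m/V): kg/m³  ✗
  torque (τ = Fr): kg·m²/s²  ✓ matches
  wavelength (λ = v/f): m  ✗

Only torque has units kg·m²/s².

Answer: torque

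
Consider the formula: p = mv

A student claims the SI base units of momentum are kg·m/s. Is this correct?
Units of each symbol in p = mv:
  m (mass): kg
  v (velocity): m/s

Multiplying the contributions: [kg] · [m/s]
Adding exponents of each base unit: kg: 1, m: 1, s: -1
SI base units of momentum: kg·m/s

The claimed units kg·m/s match the derived units, so the claim is correct.

Answer: Yes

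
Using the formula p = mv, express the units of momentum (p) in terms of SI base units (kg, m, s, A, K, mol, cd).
Units of each symbol in p = mv:
  m (mass): kg
  v (velocity): m/s

Multiplying the contributions: [kg] · [m/s]
Adding exponents of each base unit: kg: 1, m: 1, s: -1
SI base units of momentum: kg·m/s

Answer: kg·m/s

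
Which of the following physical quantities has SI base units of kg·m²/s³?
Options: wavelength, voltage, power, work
Checking the SI base units of each option:
  wavelength (λ = v/f): m  ✗
  voltage (V = IR): kg·m²/(s³·A)  ✗
  power (P = W/t): kg·m²/s³  ✓ matches
  work (W = Fd): kg·m²/s²  ✗

Only power has units kg·m²/s³.

Answer: power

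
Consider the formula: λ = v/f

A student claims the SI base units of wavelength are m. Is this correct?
Units of each symbol in λ = v/f:
  v (wave speed): m/s
  f (frequency): 1/s  → in the denominator, contributes s

Multiplying the contributions: [m/s] · [s]
Adding exponents of each base unit: m: 1
SI base units of wavelength: m

The claimed units m match the derived units, so the claim is correct.

Answer: Yes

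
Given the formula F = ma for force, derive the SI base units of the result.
Units of each symbol in F = ma:
  m (mass): kg
  a (acceleration): m/s²

Multiplying the contributions: [kg] · [m/s²]
Adding exponents of each base unit: kg: 1, m: 1, s: -2
SI base units of force: kg·m/s²

Answer: kg·m/s²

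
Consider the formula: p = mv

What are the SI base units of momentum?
Units of each symbol in p = mv:
  m (mass): kg
  v (velocity): m/s

Multiplying the contributions: [kg] · [m/s]
Adding exponents of each base unit: kg: 1, m: 1, s: -1
SI base units of momentum: kg·m/s

Answer: kg·m/s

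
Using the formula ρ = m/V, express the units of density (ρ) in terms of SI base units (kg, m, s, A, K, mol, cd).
Units of each symbol in ρ = m/V:
  m (mass): kg
  V (volume): m³  → in the denominator, contributes 1/m³

Multiplying the contributions: [kg] · [1/m³]
Adding exponents of each base unit: kg: 1, m: -3
SI base units of density: kg/m³

Answer: kg/m³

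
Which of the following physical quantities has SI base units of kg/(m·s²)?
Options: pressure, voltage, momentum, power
Checking the SI base units of each option:
  pressure (P = F/A): kg/(m·s²)  ✓ matches
  voltage (V = IR): kg·m²/(s³·A)  ✗
  momentum (p = mv): kg·m/s  ✗
  power (P = W/t): kg·m²/s³  ✗

Only pressure has units kg/(m·s²).

Answer: pressure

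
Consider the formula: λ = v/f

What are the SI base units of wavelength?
Units of each symbol in λ = v/f:
  v (wave speed): m/s
  f (frequency): 1/s  → in the denominator, contributes s

Multiplying the contributions: [m/s] · [s]
Adding exponents of each base unit: m: 1
SI base units of wavelength: m

Answer: m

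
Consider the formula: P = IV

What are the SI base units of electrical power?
Units of each symbol in P = IV:
  I (current): A
  V (voltage, in volts): kg·m²/(s³·A)

Multiplying the contributions: [A] · [kg·m²/(s³·A)]
Adding exponents of each base unit: kg: 1, m: 2, s: -3
SI base units of electrical power: kg·m²/s³

Answer: kg·m²/s³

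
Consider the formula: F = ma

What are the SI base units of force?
Units of each symbol in F = ma:
  m (mass): kg
  a (acceleration): m/s²

Multiplying the contributions: [kg] · [m/s²]
Adding exponents of each base unit: kg: 1, m: 1, s: -2
SI base units of force: kg·m/s²

Answer: kg·m/s²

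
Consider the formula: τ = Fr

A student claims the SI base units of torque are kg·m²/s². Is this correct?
Units of each symbol in τ = Fr:
  F (force): kg·m/s²
  r (lever arm): m

Multiplying the contributions: [kg·m/s²] · [m]
Adding exponents of each base unit: kg: 1, m: 2, s: -2
SI base units of torque: kg·m²/s²

The claimed units kg·m²/s² match the derived units, so the claim is correct.

Answer: Yes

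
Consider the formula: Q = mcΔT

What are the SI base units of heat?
Units of each symbol in Q = mcΔT:
  m (mass): kg
  c (specific heat capacity, in J/(kg·K)): m²/(s²·K)
  ΔT (temperature change): K

Multiplying the contributions: [kg] · [m²/(s²·K)] · [K]
Adding exponents of each base unit: kg: 1, m: 2, s: -2
SI base units of heat: kg·m²/s²

Answer: kg·m²/s²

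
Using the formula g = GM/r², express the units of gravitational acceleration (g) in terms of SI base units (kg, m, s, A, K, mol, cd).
Units of each symbol in g = GM/r²:
  G (gravitational constant): m³/(kg·s²)
  M (mass): kg
  r (distance): m  → to the power 2 in the denominator, contributes 1/m²

Multiplying the contributions: [m³/(kg·s²)] · [kg] · [1/m²]
Adding exponents of each base unit: m: 1, s: -2
SI base units of gravitational acceleration: m/s²

Answer: m/s²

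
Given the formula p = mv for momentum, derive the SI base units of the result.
Units of each symbol in p = mv:
  m (mass): kg
  v (velocity): m/s

Multiplying the contributions: [kg] · [m/s]
Adding exponents of each base unit: kg: 1, m: 1, s: -1
SI base units of momentum: kg·m/s

Answer: kg·m/s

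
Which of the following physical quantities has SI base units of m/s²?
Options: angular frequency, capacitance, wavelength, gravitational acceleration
Checking the SI base units of each option:
  angular frequency (ω = 2πf): 1/s  ✗
  capacitance (C = Q/V): s⁴·A²/(kg·m²)  ✗
  wavelength (λ = v/f): m  ✗
  gravitational acceleration (g = GM/r²): m/s²  ✓ matches

Only gravitational acceleration has units m/s².

Answer: gravitational acceleration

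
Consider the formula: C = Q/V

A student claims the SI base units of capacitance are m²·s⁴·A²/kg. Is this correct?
Units of each symbol in C = Q/V:
  Q (charge, in coulombs): s·A
  V (voltage, in volts): kg·m²/(s³·A)  → in the denominator, contributes s³·A/(kg·m²)

Multiplying the contributions: [s·A] · [s³·A/(kg·m²)]
Adding exponents of each base unit: kg: -1, m: -2, s: 4, A: 2
SI base units of capacitance: s⁴·A²/(kg·m²)

The claimed units m²·s⁴·A²/kg (exponents kg: -1, m: 2, s: 4, A: 2) do not match the derived units s⁴·A²/(kg·m²) (exponents kg: -1, m: -2, s: 4, A: 2), so the claim is incorrect.

Answer: No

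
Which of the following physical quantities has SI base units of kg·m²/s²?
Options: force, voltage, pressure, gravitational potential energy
Checking the SI base units of each option:
  force (F = ma): kg·m/s²  ✗
  voltage (V = IR): kg·m²/(s³·A)  ✗
  pressure (P = F/A): kg/(m·s²)  ✗
  gravitational potential energy (U = -GMm/r): kg·m²/s²  ✓ matches

Only gravitational potential energy has units kg·m²/s².

Answer: gravitational potential energy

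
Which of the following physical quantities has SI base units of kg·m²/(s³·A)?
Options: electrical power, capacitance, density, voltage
Checking the SI base units of each option:
  electrical power (P = IV): kg·m²/s³  ✗
  capacitance (C = Q/V): s⁴·A²/(kg·m²)  ✗
  density (ρ = m/V): kg/m³  ✗
  voltage (V = IR): kg·m²/(s³·A)  ✓ matches

Only voltage has units kg·m²/(s³·A).

Answer: voltage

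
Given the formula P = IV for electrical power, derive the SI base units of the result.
Units of each symbol in P = IV:
  I (current): A
  V (voltage, in volts): kg·m²/(s³·A)

Multiplying the contributions: [A] · [kg·m²/(s³·A)]
Adding exponents of each base unit: kg: 1, m: 2, s: -3
SI base units of electrical power: kg·m²/s³

Answer: kg·m²/s³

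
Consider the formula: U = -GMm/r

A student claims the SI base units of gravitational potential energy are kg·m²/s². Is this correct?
Units of each symbol in U = -GMm/r:
  G (gravitational constant): m³/(kg·s²)
  M (mass): kg
  m (mass): kg
  r (distance): m  → in the denominator, contributes 1/m
  The minus sign does not affect the units.

Multiplying the contributions: [m³/(kg·s²)] · [kg] · [kg] · [1/m]
Adding exponents of each base unit: kg: 1, m: 2, s: -2
SI base units of gravitational potential energy: kg·m²/s²

The claimed units kg·m²/s² match the derived units, so the claim is correct.

Answer: Yes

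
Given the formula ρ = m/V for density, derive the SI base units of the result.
Units of each symbol in ρ = m/V:
  m (mass): kg
  V (volume): m³  → in the denominator, contributes 1/m³

Multiplying the contributions: [kg] · [1/m³]
Adding exponents of each base unit: kg: 1, m: -3
SI base units of density: kg/m³

Answer: kg/m³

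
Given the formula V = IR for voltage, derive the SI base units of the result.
Units of each symbol in V = IR:
  I (current): A
  R (resistance, in ohms): kg·m²/(s³·A²)

Multiplying the contributions: [A] · [kg·m²/(s³·A²)]
Adding exponents of each base unit: kg: 1, m: 2, s: -3, A: -1
SI base units of voltage: kg·m²/(s³·A)

Answer: kg·m²/(s³·A)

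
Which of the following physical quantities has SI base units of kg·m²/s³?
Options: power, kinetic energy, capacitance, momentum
Checking the SI base units of each option:
  power (P = W/t): kg·m²/s³  ✓ matches
  kinetic energy (E = ½mv²): kg·m²/s²  ✗
  capacitance (C = Q/V): s⁴·A²/(kg·m²)  ✗
  momentum (p = mv): kg·m/s  ✗

Only power has units kg·m²/s³.

Answer: power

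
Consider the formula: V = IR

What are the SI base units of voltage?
Units of each symbol in V = IR:
  I (current): A
  R (resistance, in ohms): kg·m²/(s³·A²)

Multiplying the contributions: [A] · [kg·m²/(s³·A²)]
Adding exponents of each base unit: kg: 1, m: 2, s: -3, A: -1
SI base units of voltage: kg·m²/(s³·A)

Answer: kg·m²/(s³·A)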